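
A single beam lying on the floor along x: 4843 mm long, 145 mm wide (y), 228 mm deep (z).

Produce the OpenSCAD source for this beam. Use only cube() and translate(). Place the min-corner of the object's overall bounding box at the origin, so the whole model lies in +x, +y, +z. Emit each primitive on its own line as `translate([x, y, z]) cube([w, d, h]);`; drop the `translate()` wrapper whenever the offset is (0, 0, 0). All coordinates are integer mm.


cube([4843, 145, 228]);


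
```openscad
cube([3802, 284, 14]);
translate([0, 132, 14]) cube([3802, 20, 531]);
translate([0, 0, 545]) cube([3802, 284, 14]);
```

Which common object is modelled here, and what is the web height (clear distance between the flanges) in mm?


An I-beam. The web height is 531 mm.

Two wide flanges with a thin centred web — an I-beam. Overall 559 mm minus two 14 mm flanges gives a web of 559 − 2·14 = 531 mm.


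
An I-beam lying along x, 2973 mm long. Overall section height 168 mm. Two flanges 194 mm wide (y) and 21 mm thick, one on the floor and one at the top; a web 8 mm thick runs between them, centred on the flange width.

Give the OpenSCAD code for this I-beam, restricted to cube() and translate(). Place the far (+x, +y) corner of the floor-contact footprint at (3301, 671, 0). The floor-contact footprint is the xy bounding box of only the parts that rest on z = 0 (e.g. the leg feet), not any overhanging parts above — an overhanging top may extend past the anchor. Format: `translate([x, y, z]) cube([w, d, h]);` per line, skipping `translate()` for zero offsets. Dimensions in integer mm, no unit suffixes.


translate([328, 477, 0]) cube([2973, 194, 21]);
translate([328, 570, 21]) cube([2973, 8, 126]);
translate([328, 477, 147]) cube([2973, 194, 21]);


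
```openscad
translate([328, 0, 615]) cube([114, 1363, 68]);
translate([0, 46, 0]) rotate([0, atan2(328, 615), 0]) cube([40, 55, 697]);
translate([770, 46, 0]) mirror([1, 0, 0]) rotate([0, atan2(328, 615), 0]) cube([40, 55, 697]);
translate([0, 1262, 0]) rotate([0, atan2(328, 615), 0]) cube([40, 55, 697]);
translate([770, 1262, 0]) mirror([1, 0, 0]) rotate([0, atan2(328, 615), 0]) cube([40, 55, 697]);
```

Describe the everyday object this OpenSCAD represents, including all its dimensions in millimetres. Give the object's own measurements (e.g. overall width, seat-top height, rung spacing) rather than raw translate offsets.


A sawhorse. A 114×1363×68 mm beam (x, y, z) sits on two A-frame leg pairs. Each pair is two raked legs of 40×55 mm section (55 mm along y) splaying symmetrically in x. Each leg rises 615 mm vertically over 328 mm of horizontal reach and is 697 mm long along its own axis. Every leg's outer bottom edge rests on the floor and its outer top edge meets a bottom edge of the beam — the left legs (tilting toward +x) meet the beam's −x bottom edge, the right legs (their mirror images, tilting toward −x) meet its +x bottom edge — so the leg tops tuck under the beam, the beam's underside is 615 mm above the floor, and the feet are 770 mm apart outside-to-outside with the beam centred between them. The two leg pairs are set in 46 mm from either end of the beam.


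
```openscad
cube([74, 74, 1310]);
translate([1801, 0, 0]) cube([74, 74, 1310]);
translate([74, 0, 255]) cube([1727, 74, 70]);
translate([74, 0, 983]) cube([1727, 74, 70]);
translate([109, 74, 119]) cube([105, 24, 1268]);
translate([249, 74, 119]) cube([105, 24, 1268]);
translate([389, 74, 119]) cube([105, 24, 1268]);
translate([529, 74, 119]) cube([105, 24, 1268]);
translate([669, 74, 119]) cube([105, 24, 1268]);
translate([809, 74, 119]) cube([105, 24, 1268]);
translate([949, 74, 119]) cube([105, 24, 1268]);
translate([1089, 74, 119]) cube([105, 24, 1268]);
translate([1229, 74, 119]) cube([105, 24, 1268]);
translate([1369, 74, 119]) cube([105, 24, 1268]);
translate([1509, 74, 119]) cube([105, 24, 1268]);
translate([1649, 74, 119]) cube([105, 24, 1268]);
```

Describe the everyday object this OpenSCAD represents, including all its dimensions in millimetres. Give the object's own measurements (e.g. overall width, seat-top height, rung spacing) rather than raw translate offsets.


A fence section. Two 74×74 mm posts, 1310 mm tall, stand on the floor with a clear span of 1727 mm between their inner faces. Two horizontal rails of 74×70 mm section span the gap between the posts with their undersides at z = 255 mm and z = 983 mm, flush with the posts' −y face. 12 pickets, each 105 mm wide, 24 mm thick and 1268 mm tall, are fixed to the +y face of the rails with their bottoms at z = 119 mm, spaced across the span with a 35 mm gap after the −x post and between neighbouring pickets, with 47 mm left before the +x post.


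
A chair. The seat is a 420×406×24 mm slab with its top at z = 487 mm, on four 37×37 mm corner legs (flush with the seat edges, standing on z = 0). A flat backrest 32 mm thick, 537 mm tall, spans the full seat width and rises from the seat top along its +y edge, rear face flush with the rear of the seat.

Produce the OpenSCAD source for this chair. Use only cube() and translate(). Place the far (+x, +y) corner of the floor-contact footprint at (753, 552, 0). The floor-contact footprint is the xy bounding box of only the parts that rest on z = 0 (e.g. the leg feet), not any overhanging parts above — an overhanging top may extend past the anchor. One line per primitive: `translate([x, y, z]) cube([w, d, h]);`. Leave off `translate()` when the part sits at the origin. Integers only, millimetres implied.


translate([333, 146, 463]) cube([420, 406, 24]);
translate([333, 146, 0]) cube([37, 37, 463]);
translate([716, 146, 0]) cube([37, 37, 463]);
translate([333, 515, 0]) cube([37, 37, 463]);
translate([716, 515, 0]) cube([37, 37, 463]);
translate([333, 520, 487]) cube([420, 32, 537]);


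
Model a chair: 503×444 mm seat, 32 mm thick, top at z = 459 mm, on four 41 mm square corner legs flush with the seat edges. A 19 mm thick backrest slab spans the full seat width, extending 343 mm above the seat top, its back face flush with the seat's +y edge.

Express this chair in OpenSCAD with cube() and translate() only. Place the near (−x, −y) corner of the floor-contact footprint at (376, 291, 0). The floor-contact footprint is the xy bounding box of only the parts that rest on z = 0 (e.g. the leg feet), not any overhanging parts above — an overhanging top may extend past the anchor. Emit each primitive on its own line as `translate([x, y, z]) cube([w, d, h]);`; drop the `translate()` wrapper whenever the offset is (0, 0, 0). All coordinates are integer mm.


translate([376, 291, 427]) cube([503, 444, 32]);
translate([376, 291, 0]) cube([41, 41, 427]);
translate([838, 291, 0]) cube([41, 41, 427]);
translate([376, 694, 0]) cube([41, 41, 427]);
translate([838, 694, 0]) cube([41, 41, 427]);
translate([376, 716, 459]) cube([503, 19, 343]);


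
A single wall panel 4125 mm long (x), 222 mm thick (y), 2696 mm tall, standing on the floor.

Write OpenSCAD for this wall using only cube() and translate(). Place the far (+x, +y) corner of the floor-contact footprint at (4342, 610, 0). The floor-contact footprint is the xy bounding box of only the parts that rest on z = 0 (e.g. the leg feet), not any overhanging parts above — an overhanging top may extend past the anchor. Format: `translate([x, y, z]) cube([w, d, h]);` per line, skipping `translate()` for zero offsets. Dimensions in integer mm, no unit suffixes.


translate([217, 388, 0]) cube([4125, 222, 2696]);


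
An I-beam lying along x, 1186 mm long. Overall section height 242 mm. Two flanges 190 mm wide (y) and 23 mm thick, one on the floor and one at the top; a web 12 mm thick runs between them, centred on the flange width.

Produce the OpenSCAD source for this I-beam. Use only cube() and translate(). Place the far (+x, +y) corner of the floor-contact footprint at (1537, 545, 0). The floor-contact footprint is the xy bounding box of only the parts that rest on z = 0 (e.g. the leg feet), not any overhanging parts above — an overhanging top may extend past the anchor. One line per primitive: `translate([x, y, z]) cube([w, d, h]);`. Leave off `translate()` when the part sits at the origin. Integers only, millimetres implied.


translate([351, 355, 0]) cube([1186, 190, 23]);
translate([351, 444, 23]) cube([1186, 12, 196]);
translate([351, 355, 219]) cube([1186, 190, 23]);


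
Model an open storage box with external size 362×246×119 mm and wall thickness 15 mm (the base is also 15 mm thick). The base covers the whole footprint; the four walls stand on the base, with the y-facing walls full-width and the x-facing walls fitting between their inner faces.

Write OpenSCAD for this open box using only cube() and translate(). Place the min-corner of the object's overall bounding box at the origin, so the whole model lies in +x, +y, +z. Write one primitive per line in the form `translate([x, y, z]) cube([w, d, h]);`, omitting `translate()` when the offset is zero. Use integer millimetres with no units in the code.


cube([362, 246, 15]);
translate([0, 0, 15]) cube([362, 15, 104]);
translate([0, 231, 15]) cube([362, 15, 104]);
translate([0, 15, 15]) cube([15, 216, 104]);
translate([347, 15, 15]) cube([15, 216, 104]);


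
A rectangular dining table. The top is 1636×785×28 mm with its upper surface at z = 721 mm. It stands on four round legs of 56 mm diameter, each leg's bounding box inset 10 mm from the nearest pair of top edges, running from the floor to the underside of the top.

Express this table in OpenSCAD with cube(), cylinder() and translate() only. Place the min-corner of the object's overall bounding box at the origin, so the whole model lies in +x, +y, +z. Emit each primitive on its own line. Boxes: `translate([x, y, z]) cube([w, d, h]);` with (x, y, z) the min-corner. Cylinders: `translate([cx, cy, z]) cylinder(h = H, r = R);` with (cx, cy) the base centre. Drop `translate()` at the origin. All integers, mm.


translate([0, 0, 693]) cube([1636, 785, 28]);
translate([38, 38, 0]) cylinder(h = 693, r = 28);
translate([1598, 38, 0]) cylinder(h = 693, r = 28);
translate([38, 747, 0]) cylinder(h = 693, r = 28);
translate([1598, 747, 0]) cylinder(h = 693, r = 28);


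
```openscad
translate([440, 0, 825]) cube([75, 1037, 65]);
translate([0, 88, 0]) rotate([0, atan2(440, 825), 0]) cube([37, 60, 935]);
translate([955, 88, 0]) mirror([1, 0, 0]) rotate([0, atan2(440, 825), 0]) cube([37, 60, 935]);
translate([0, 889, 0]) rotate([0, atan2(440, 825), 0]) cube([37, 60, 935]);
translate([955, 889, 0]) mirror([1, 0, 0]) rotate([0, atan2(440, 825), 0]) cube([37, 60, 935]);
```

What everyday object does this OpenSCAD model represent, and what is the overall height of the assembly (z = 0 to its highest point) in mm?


A sawhorse. The overall height is 890 mm.

A beam across two mirrored pairs of raked legs — a sawhorse. The beam's underside is at z = 825 (matching the legs' vertical rise in atan2(440, 825)) and the beam is 65 mm tall, so its top is at 825 + 65 = 890 mm. The raked legs top out at the beam's underside, so that is the highest point.


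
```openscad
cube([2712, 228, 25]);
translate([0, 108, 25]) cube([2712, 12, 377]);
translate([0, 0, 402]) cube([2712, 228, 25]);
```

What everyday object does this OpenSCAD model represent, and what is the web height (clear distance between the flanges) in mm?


An I-beam. The web height is 377 mm.

Two wide flanges with a thin centred web — an I-beam. Overall 427 mm minus two 25 mm flanges gives a web of 427 − 2·25 = 377 mm.


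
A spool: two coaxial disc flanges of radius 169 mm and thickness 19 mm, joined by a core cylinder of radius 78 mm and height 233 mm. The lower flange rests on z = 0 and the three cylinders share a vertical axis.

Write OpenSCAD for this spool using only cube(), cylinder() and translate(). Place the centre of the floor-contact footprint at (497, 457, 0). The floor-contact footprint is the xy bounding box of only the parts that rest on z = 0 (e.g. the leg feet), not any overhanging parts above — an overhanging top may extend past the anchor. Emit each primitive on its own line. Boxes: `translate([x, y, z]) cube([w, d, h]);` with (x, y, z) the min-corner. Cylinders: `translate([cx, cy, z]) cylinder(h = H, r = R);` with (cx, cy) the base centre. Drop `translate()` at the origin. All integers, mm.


translate([497, 457, 0]) cylinder(h = 19, r = 169);
translate([497, 457, 19]) cylinder(h = 233, r = 78);
translate([497, 457, 252]) cylinder(h = 19, r = 169);


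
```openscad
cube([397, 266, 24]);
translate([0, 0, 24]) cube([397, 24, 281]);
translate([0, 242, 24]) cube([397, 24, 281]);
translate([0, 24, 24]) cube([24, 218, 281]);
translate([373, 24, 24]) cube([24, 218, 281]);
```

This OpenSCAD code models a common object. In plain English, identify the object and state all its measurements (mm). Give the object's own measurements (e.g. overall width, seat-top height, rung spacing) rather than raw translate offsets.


An open-topped rectangular box: outside dimensions 397×266×305 mm, with a uniform wall and base thickness of 24 mm. The base is a full 397×266 slab on the floor; four walls sit on top of the base. The front and back walls (the −y and +y sides) span the full width; the two side walls fit between them.


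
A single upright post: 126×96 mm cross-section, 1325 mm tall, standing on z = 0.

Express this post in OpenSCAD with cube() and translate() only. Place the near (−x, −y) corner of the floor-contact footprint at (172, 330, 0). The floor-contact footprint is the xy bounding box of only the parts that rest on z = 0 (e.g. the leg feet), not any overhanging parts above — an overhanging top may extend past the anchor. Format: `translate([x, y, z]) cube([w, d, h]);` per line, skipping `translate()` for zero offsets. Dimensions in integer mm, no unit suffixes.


translate([172, 330, 0]) cube([126, 96, 1325]);


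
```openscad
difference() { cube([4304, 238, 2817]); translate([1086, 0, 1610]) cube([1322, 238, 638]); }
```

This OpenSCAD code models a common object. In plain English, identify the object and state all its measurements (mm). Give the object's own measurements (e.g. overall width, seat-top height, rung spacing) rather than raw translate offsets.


A wall 4304 mm long (x), 238 mm thick (y), 2817 mm tall, with a rectangular window opening cut through it. The opening is 1322 mm wide and 638 mm tall; its sill is at z = 1610 mm and its near (−x) edge is 1086 mm from the wall's −x end. The opening passes through the full wall thickness.


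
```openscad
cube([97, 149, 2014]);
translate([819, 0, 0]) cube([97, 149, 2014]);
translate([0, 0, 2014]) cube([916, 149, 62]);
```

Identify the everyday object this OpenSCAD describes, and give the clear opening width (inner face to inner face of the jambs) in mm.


A door frame. The clear opening width is 722 mm.

Two 2014 mm tall posts with a header on top — a door frame. The left jamb is 97 mm wide at x = 0; the right jamb starts at x = 819. The clear opening is 819 − 97 = 722 mm.


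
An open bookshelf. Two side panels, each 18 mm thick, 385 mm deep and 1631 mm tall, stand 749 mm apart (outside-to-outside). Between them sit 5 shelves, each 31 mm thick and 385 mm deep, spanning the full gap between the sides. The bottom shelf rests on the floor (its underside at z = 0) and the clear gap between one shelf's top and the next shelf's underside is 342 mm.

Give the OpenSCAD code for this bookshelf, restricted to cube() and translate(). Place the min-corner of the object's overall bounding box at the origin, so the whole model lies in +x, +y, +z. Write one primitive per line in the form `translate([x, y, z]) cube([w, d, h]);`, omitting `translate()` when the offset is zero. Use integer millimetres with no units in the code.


cube([18, 385, 1631]);
translate([731, 0, 0]) cube([18, 385, 1631]);
translate([18, 0, 0]) cube([713, 385, 31]);
translate([18, 0, 373]) cube([713, 385, 31]);
translate([18, 0, 746]) cube([713, 385, 31]);
translate([18, 0, 1119]) cube([713, 385, 31]);
translate([18, 0, 1492]) cube([713, 385, 31]);


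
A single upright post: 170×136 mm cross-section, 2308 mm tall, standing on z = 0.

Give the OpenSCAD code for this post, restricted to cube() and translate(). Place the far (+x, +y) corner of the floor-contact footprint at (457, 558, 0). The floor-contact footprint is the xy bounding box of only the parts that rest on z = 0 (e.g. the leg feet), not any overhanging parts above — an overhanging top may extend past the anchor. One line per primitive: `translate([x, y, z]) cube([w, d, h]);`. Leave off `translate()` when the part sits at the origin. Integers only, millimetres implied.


translate([287, 422, 0]) cube([170, 136, 2308]);


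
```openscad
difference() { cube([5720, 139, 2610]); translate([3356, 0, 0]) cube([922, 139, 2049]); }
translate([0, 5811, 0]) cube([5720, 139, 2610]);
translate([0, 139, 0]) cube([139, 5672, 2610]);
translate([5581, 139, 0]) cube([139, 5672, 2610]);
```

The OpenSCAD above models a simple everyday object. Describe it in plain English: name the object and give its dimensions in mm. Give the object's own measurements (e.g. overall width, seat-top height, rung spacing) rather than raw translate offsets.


A single room: four walls, each 2610 mm tall and 139 mm thick, enclosing an outside footprint 5720×5950 mm (x × y), no floor or roof. The front and back walls (−y and +y sides) run the full x-width; the side walls fit between their inner faces. A door opening 922 mm wide and 2049 mm tall is cut through the front wall from the floor up, its −x edge 3356 mm from the wall's −x end.


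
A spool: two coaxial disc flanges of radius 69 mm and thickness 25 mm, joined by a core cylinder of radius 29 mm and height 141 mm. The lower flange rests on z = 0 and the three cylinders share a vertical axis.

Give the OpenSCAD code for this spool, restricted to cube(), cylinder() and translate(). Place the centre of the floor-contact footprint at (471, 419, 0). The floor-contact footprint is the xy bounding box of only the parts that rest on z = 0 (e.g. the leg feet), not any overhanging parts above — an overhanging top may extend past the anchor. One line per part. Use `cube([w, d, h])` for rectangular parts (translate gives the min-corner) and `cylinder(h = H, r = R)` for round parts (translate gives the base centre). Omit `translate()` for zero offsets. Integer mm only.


translate([471, 419, 0]) cylinder(h = 25, r = 69);
translate([471, 419, 25]) cylinder(h = 141, r = 29);
translate([471, 419, 166]) cylinder(h = 25, r = 69);


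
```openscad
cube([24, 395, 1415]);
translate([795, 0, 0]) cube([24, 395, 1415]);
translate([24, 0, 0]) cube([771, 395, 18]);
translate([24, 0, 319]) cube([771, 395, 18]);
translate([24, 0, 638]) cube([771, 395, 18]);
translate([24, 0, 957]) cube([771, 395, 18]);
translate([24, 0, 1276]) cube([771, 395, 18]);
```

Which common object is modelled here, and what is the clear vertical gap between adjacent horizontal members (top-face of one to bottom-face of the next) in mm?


A bookshelf. The clear shelf gap is 301 mm.

Two tall side panels with 5 horizontal boards between them — a bookshelf. The first two shelf undersides are at z = 0 and z = 319; with shelf thickness 18, the clear gap is 319 − 0 − 18 = 301 mm.


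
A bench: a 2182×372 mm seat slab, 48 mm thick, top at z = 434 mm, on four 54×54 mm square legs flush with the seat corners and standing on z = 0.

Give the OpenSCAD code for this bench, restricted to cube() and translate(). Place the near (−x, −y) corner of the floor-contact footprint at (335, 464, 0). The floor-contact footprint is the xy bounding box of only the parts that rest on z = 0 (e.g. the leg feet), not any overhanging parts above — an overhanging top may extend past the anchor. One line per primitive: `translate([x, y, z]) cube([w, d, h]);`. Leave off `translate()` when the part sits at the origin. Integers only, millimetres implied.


translate([335, 464, 386]) cube([2182, 372, 48]);
translate([335, 464, 0]) cube([54, 54, 386]);
translate([335, 782, 0]) cube([54, 54, 386]);
translate([2463, 464, 0]) cube([54, 54, 386]);
translate([2463, 782, 0]) cube([54, 54, 386]);


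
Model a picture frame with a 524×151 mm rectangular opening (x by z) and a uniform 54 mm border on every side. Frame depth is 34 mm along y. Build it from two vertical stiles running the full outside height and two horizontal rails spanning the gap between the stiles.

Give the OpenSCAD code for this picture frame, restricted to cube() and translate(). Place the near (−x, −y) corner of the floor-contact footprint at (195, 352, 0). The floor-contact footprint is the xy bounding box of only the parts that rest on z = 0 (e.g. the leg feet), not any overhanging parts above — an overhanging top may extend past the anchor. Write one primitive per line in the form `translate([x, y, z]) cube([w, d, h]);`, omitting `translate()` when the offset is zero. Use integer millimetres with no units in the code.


translate([195, 352, 0]) cube([54, 34, 259]);
translate([773, 352, 0]) cube([54, 34, 259]);
translate([249, 352, 0]) cube([524, 34, 54]);
translate([249, 352, 205]) cube([524, 34, 54]);


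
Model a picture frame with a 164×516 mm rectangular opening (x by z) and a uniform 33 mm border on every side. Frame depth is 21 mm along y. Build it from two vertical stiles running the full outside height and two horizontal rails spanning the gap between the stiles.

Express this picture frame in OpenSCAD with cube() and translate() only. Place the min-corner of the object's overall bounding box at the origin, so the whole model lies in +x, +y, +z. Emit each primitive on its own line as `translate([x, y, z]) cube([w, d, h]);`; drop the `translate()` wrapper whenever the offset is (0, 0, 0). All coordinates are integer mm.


cube([33, 21, 582]);
translate([197, 0, 0]) cube([33, 21, 582]);
translate([33, 0, 0]) cube([164, 21, 33]);
translate([33, 0, 549]) cube([164, 21, 33]);


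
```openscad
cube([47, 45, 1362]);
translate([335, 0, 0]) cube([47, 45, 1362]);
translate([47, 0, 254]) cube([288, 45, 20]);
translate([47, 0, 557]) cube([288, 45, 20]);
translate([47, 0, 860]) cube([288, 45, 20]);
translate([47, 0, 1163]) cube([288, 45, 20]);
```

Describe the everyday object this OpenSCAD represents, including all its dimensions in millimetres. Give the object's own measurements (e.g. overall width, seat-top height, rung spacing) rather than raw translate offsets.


A straight ladder. Two 47×45 mm vertical rails, 1362 mm tall, stand 382 mm apart (outside-to-outside) with their front faces coplanar on the −y side. 4 rungs, each 45 mm deep and 20 mm tall, span between the inner faces of the rails, front faces flush with the rails. The lowest rung's underside is at z = 254 mm and rungs are spaced 303 mm apart (underside to underside).


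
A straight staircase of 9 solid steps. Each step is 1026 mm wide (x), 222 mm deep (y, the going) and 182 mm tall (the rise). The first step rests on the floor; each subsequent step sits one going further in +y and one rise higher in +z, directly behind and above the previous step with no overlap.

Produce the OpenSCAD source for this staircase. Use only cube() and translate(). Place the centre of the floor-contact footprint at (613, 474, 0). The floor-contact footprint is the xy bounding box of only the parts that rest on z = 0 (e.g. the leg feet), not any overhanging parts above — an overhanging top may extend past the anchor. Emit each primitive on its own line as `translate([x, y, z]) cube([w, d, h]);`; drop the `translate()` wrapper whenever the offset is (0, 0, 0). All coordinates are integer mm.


translate([100, 363, 0]) cube([1026, 222, 182]);
translate([100, 585, 182]) cube([1026, 222, 182]);
translate([100, 807, 364]) cube([1026, 222, 182]);
translate([100, 1029, 546]) cube([1026, 222, 182]);
translate([100, 1251, 728]) cube([1026, 222, 182]);
translate([100, 1473, 910]) cube([1026, 222, 182]);
translate([100, 1695, 1092]) cube([1026, 222, 182]);
translate([100, 1917, 1274]) cube([1026, 222, 182]);
translate([100, 2139, 1456]) cube([1026, 222, 182]);


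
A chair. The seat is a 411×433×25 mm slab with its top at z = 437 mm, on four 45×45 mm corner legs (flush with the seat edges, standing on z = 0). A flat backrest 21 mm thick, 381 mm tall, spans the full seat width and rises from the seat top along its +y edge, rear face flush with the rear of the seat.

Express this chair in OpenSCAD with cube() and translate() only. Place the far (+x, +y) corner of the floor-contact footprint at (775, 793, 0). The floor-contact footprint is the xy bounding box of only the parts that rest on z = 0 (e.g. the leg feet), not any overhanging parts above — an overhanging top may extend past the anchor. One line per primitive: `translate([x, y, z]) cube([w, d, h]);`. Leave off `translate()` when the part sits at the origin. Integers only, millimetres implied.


translate([364, 360, 412]) cube([411, 433, 25]);
translate([364, 360, 0]) cube([45, 45, 412]);
translate([730, 360, 0]) cube([45, 45, 412]);
translate([364, 748, 0]) cube([45, 45, 412]);
translate([730, 748, 0]) cube([45, 45, 412]);
translate([364, 772, 437]) cube([411, 21, 381]);


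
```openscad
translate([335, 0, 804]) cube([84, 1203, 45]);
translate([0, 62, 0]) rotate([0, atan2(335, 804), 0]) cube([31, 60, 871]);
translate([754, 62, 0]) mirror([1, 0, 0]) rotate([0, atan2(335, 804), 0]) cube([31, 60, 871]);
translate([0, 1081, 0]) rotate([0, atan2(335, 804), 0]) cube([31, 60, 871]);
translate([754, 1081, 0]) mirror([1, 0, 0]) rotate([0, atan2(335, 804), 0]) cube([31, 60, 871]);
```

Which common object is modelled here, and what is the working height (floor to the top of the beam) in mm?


A sawhorse. The overall height is 849 mm.

A beam across two mirrored pairs of raked legs — a sawhorse. The beam's underside is at z = 804 (matching the legs' vertical rise in atan2(335, 804)) and the beam is 45 mm tall, so its top is at 804 + 45 = 849 mm. The raked legs top out at the beam's underside, so that is the highest point.


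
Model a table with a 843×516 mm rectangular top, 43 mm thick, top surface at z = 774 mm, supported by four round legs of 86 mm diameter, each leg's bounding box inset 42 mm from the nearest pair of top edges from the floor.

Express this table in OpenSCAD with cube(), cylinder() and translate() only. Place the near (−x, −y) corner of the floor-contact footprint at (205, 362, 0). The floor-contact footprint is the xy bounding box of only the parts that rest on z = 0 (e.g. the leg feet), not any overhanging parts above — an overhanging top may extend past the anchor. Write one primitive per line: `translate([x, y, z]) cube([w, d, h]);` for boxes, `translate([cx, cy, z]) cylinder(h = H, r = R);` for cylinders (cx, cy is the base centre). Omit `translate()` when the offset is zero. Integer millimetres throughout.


// leg_h = 774 - 43 = 731
translate([163, 320, 731]) cube([843, 516, 43]);
translate([248, 405, 0]) cylinder(h = 731, r = 43);
translate([921, 405, 0]) cylinder(h = 731, r = 43);
translate([248, 751, 0]) cylinder(h = 731, r = 43);
translate([921, 751, 0]) cylinder(h = 731, r = 43);


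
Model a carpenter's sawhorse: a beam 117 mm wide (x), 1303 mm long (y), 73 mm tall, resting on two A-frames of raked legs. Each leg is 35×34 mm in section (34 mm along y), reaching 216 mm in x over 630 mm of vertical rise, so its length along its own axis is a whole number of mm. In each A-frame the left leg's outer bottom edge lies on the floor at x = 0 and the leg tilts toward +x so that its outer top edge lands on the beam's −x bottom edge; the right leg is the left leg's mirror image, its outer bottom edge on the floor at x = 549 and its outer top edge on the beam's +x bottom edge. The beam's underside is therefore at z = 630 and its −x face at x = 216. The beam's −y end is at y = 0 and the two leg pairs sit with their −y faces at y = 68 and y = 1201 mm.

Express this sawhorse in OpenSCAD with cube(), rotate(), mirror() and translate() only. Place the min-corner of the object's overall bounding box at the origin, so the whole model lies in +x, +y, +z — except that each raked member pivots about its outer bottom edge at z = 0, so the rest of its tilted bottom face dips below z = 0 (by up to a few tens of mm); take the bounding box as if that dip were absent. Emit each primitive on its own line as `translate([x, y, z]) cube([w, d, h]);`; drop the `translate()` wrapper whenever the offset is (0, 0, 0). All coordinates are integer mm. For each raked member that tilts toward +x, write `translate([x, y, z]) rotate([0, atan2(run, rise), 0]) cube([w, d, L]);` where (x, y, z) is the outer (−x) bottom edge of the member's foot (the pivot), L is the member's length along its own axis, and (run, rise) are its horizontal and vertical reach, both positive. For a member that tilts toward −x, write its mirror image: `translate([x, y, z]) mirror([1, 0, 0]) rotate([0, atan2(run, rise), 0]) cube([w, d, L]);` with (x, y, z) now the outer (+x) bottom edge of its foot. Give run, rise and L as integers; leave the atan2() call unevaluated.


translate([216, 0, 630]) cube([117, 1303, 73]);
translate([0, 68, 0]) rotate([0, atan2(216, 630), 0]) cube([35, 34, 666]);
translate([549, 68, 0]) mirror([1, 0, 0]) rotate([0, atan2(216, 630), 0]) cube([35, 34, 666]);
translate([0, 1201, 0]) rotate([0, atan2(216, 630), 0]) cube([35, 34, 666]);
translate([549, 1201, 0]) mirror([1, 0, 0]) rotate([0, atan2(216, 630), 0]) cube([35, 34, 666]);


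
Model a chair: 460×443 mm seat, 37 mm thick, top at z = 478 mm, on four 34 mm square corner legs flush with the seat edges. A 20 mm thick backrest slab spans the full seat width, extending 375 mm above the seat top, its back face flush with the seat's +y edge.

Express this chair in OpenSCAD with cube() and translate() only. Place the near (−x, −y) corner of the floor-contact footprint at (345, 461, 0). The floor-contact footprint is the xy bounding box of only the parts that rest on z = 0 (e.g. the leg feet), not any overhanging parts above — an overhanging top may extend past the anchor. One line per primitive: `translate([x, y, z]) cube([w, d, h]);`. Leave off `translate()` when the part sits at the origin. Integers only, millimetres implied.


translate([345, 461, 441]) cube([460, 443, 37]);
translate([345, 461, 0]) cube([34, 34, 441]);
translate([771, 461, 0]) cube([34, 34, 441]);
translate([345, 870, 0]) cube([34, 34, 441]);
translate([771, 870, 0]) cube([34, 34, 441]);
translate([345, 884, 478]) cube([460, 20, 375]);


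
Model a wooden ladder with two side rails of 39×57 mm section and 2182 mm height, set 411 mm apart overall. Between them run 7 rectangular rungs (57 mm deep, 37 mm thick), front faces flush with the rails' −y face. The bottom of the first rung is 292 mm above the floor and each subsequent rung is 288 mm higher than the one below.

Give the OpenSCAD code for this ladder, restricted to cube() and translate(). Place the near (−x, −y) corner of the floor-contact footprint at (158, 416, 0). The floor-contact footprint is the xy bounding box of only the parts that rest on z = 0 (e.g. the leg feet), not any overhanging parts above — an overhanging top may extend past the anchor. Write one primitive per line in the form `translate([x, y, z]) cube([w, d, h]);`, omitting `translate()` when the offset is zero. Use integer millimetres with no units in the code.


// rung span = 411 - 2*39 = 333
// rung[k] z = 292 + k*288
translate([158, 416, 0]) cube([39, 57, 2182]);
translate([530, 416, 0]) cube([39, 57, 2182]);
translate([197, 416, 292]) cube([333, 57, 37]);
translate([197, 416, 580]) cube([333, 57, 37]);
translate([197, 416, 868]) cube([333, 57, 37]);
translate([197, 416, 1156]) cube([333, 57, 37]);
translate([197, 416, 1444]) cube([333, 57, 37]);
translate([197, 416, 1732]) cube([333, 57, 37]);
translate([197, 416, 2020]) cube([333, 57, 37]);


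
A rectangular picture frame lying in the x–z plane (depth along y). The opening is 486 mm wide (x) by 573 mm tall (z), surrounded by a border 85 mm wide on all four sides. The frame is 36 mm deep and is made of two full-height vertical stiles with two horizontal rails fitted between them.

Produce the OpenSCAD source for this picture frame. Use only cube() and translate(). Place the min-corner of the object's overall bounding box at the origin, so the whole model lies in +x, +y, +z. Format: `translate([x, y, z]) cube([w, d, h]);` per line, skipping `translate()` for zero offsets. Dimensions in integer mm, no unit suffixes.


cube([85, 36, 743]);
translate([571, 0, 0]) cube([85, 36, 743]);
translate([85, 0, 0]) cube([486, 36, 85]);
translate([85, 0, 658]) cube([486, 36, 85]);


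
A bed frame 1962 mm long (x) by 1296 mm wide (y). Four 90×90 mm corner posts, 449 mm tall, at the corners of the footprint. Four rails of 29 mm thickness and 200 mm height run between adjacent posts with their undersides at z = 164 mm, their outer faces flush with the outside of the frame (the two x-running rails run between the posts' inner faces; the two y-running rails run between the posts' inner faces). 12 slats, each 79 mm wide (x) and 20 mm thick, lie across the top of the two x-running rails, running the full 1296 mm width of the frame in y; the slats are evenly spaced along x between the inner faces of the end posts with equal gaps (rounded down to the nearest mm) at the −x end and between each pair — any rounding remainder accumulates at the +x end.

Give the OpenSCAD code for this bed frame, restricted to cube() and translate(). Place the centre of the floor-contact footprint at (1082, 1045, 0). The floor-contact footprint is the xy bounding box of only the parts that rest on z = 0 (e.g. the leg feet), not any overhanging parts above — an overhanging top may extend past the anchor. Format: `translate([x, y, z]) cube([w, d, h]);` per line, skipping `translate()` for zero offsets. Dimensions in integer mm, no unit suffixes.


translate([101, 397, 0]) cube([90, 90, 449]);
translate([101, 1603, 0]) cube([90, 90, 449]);
translate([1973, 397, 0]) cube([90, 90, 449]);
translate([1973, 1603, 0]) cube([90, 90, 449]);
translate([191, 397, 164]) cube([1782, 29, 200]);
translate([191, 1664, 164]) cube([1782, 29, 200]);
translate([101, 487, 164]) cube([29, 1116, 200]);
translate([2034, 487, 164]) cube([29, 1116, 200]);
translate([255, 397, 364]) cube([79, 1296, 20]);
translate([398, 397, 364]) cube([79, 1296, 20]);
translate([541, 397, 364]) cube([79, 1296, 20]);
translate([684, 397, 364]) cube([79, 1296, 20]);
translate([827, 397, 364]) cube([79, 1296, 20]);
translate([970, 397, 364]) cube([79, 1296, 20]);
translate([1113, 397, 364]) cube([79, 1296, 20]);
translate([1256, 397, 364]) cube([79, 1296, 20]);
translate([1399, 397, 364]) cube([79, 1296, 20]);
translate([1542, 397, 364]) cube([79, 1296, 20]);
translate([1685, 397, 364]) cube([79, 1296, 20]);
translate([1828, 397, 364]) cube([79, 1296, 20]);


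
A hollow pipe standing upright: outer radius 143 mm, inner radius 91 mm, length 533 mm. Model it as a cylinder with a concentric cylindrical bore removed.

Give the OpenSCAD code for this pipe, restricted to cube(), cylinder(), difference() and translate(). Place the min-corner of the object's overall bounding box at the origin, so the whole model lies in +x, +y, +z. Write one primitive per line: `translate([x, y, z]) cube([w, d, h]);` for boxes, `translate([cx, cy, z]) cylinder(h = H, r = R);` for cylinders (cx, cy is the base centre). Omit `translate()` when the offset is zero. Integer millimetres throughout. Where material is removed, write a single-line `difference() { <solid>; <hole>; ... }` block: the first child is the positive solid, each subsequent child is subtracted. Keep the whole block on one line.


difference() { translate([143, 143, 0]) cylinder(h = 533, r = 143); translate([143, 143, 0]) cylinder(h = 533, r = 91); }


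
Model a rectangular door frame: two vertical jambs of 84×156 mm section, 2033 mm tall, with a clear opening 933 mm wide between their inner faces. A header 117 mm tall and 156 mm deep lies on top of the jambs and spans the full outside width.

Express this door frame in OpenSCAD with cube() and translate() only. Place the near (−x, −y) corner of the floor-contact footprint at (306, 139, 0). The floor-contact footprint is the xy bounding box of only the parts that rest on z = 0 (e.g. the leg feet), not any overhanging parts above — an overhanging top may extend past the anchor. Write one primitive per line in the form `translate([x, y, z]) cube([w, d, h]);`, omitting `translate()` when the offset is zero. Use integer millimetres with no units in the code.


translate([306, 139, 0]) cube([84, 156, 2033]);
translate([1323, 139, 0]) cube([84, 156, 2033]);
translate([306, 139, 2033]) cube([1101, 156, 117]);


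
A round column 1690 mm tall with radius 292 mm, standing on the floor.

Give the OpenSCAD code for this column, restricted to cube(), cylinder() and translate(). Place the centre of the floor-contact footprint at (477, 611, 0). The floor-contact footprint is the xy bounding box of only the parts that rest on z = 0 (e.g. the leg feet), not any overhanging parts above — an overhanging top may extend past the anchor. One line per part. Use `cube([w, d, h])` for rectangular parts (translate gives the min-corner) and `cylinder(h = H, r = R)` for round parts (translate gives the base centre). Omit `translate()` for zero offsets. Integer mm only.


translate([477, 611, 0]) cylinder(h = 1690, r = 292);


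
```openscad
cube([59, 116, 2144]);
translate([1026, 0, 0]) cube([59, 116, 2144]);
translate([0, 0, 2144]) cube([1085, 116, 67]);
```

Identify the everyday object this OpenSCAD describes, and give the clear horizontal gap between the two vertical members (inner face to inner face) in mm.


A door frame. The clear opening width is 967 mm.

Two 2144 mm tall posts with a header on top — a door frame. The left jamb is 59 mm wide at x = 0; the right jamb starts at x = 1026. The clear opening is 1026 − 59 = 967 mm.


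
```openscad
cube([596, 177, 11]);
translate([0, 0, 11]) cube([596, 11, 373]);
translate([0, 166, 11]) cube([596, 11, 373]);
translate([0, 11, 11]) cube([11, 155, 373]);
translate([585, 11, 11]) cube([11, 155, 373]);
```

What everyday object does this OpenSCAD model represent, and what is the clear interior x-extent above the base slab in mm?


An open box. The internal width is 574 mm.

A 596×177 base slab with four walls standing on it — an open box. The base is 596 mm wide and the walls are 11 mm thick, so the internal width is 596 − 2 × 11 = 574 mm.


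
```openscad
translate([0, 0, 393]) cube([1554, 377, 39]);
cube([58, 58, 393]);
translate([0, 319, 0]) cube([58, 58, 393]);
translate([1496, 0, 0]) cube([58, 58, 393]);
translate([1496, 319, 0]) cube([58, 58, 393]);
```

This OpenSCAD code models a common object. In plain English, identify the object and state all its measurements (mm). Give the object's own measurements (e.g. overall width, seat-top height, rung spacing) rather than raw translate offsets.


A long wooden bench with a 1554 mm (x) × 377 mm (y) seat, 39 mm thick, its top surface 432 mm above the floor. Four 58 mm square legs at the seat corners, flush with the edges, run from z = 0 to the seat underside.


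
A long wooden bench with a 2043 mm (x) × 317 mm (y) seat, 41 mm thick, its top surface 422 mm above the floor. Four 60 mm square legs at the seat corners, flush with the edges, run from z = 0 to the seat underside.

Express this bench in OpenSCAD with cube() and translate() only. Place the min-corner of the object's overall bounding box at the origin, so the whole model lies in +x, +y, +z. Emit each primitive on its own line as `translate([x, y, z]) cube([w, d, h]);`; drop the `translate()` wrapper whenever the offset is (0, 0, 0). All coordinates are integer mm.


// leg_h = 422 − 41 = 381
translate([0, 0, 381]) cube([2043, 317, 41]);
cube([60, 60, 381]);
translate([0, 257, 0]) cube([60, 60, 381]);
translate([1983, 0, 0]) cube([60, 60, 381]);
translate([1983, 257, 0]) cube([60, 60, 381]);


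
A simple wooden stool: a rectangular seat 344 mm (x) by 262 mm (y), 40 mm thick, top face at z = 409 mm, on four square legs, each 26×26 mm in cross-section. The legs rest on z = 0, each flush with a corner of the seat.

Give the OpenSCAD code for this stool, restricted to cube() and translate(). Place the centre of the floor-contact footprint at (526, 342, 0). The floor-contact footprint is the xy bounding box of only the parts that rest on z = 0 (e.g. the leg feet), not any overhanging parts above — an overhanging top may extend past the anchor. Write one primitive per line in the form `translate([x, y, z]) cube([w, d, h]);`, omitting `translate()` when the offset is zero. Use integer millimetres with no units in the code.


translate([354, 211, 369]) cube([344, 262, 40]);
translate([354, 211, 0]) cube([26, 26, 369]);
translate([672, 211, 0]) cube([26, 26, 369]);
translate([354, 447, 0]) cube([26, 26, 369]);
translate([672, 447, 0]) cube([26, 26, 369]);
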